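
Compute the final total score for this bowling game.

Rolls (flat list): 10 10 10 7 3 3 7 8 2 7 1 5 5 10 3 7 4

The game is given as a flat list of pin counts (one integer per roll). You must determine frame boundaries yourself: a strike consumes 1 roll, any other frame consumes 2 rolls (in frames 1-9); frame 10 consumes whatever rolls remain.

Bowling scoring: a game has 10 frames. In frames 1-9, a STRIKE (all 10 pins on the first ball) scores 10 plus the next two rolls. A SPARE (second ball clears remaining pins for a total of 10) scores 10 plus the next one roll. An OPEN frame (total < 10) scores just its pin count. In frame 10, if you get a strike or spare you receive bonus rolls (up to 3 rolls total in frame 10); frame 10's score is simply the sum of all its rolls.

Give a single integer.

Answer: 187

Derivation:
Frame 1: STRIKE. 10 + next two rolls (10+10) = 30. Cumulative: 30
Frame 2: STRIKE. 10 + next two rolls (10+7) = 27. Cumulative: 57
Frame 3: STRIKE. 10 + next two rolls (7+3) = 20. Cumulative: 77
Frame 4: SPARE (7+3=10). 10 + next roll (3) = 13. Cumulative: 90
Frame 5: SPARE (3+7=10). 10 + next roll (8) = 18. Cumulative: 108
Frame 6: SPARE (8+2=10). 10 + next roll (7) = 17. Cumulative: 125
Frame 7: OPEN (7+1=8). Cumulative: 133
Frame 8: SPARE (5+5=10). 10 + next roll (10) = 20. Cumulative: 153
Frame 9: STRIKE. 10 + next two rolls (3+7) = 20. Cumulative: 173
Frame 10: SPARE. Sum of all frame-10 rolls (3+7+4) = 14. Cumulative: 187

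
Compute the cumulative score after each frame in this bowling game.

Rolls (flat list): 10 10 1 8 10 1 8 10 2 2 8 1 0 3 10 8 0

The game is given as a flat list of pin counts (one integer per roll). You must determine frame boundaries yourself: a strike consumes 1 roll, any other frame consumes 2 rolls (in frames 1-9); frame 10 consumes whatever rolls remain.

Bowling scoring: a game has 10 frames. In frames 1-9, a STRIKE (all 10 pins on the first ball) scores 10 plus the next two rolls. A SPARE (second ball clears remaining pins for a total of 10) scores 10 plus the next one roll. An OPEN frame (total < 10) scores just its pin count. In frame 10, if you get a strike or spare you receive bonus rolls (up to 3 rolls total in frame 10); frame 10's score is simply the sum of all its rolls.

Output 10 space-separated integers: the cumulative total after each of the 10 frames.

Answer: 21 40 49 68 77 91 95 104 107 125

Derivation:
Frame 1: STRIKE. 10 + next two rolls (10+1) = 21. Cumulative: 21
Frame 2: STRIKE. 10 + next two rolls (1+8) = 19. Cumulative: 40
Frame 3: OPEN (1+8=9). Cumulative: 49
Frame 4: STRIKE. 10 + next two rolls (1+8) = 19. Cumulative: 68
Frame 5: OPEN (1+8=9). Cumulative: 77
Frame 6: STRIKE. 10 + next two rolls (2+2) = 14. Cumulative: 91
Frame 7: OPEN (2+2=4). Cumulative: 95
Frame 8: OPEN (8+1=9). Cumulative: 104
Frame 9: OPEN (0+3=3). Cumulative: 107
Frame 10: STRIKE. Sum of all frame-10 rolls (10+8+0) = 18. Cumulative: 125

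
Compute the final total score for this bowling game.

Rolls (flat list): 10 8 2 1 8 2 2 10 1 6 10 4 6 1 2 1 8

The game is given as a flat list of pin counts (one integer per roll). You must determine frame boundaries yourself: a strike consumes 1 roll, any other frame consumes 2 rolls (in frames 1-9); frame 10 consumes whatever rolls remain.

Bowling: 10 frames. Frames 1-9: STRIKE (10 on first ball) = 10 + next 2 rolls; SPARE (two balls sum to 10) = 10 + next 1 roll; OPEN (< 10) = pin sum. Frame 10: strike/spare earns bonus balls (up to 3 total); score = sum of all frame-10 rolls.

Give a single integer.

Answer: 111

Derivation:
Frame 1: STRIKE. 10 + next two rolls (8+2) = 20. Cumulative: 20
Frame 2: SPARE (8+2=10). 10 + next roll (1) = 11. Cumulative: 31
Frame 3: OPEN (1+8=9). Cumulative: 40
Frame 4: OPEN (2+2=4). Cumulative: 44
Frame 5: STRIKE. 10 + next two rolls (1+6) = 17. Cumulative: 61
Frame 6: OPEN (1+6=7). Cumulative: 68
Frame 7: STRIKE. 10 + next two rolls (4+6) = 20. Cumulative: 88
Frame 8: SPARE (4+6=10). 10 + next roll (1) = 11. Cumulative: 99
Frame 9: OPEN (1+2=3). Cumulative: 102
Frame 10: OPEN. Sum of all frame-10 rolls (1+8) = 9. Cumulative: 111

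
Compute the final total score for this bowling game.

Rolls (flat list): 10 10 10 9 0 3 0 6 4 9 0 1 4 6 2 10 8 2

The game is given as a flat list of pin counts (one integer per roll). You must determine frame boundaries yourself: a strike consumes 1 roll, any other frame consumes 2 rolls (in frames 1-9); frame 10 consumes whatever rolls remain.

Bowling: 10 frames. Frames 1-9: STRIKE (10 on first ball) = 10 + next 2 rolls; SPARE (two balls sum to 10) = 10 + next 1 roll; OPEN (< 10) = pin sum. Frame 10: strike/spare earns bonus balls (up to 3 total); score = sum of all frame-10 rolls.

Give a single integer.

Answer: 151

Derivation:
Frame 1: STRIKE. 10 + next two rolls (10+10) = 30. Cumulative: 30
Frame 2: STRIKE. 10 + next two rolls (10+9) = 29. Cumulative: 59
Frame 3: STRIKE. 10 + next two rolls (9+0) = 19. Cumulative: 78
Frame 4: OPEN (9+0=9). Cumulative: 87
Frame 5: OPEN (3+0=3). Cumulative: 90
Frame 6: SPARE (6+4=10). 10 + next roll (9) = 19. Cumulative: 109
Frame 7: OPEN (9+0=9). Cumulative: 118
Frame 8: OPEN (1+4=5). Cumulative: 123
Frame 9: OPEN (6+2=8). Cumulative: 131
Frame 10: STRIKE. Sum of all frame-10 rolls (10+8+2) = 20. Cumulative: 151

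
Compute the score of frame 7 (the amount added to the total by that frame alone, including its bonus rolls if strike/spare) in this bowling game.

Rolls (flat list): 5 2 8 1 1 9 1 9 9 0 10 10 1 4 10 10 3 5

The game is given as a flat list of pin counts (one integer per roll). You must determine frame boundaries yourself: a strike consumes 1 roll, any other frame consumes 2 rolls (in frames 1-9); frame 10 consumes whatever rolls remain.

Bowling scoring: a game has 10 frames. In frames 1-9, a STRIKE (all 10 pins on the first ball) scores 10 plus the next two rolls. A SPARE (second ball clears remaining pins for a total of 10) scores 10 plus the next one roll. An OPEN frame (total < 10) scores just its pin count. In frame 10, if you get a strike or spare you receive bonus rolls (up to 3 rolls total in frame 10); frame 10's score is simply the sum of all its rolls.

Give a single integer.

Answer: 15

Derivation:
Frame 1: OPEN (5+2=7). Cumulative: 7
Frame 2: OPEN (8+1=9). Cumulative: 16
Frame 3: SPARE (1+9=10). 10 + next roll (1) = 11. Cumulative: 27
Frame 4: SPARE (1+9=10). 10 + next roll (9) = 19. Cumulative: 46
Frame 5: OPEN (9+0=9). Cumulative: 55
Frame 6: STRIKE. 10 + next two rolls (10+1) = 21. Cumulative: 76
Frame 7: STRIKE. 10 + next two rolls (1+4) = 15. Cumulative: 91
Frame 8: OPEN (1+4=5). Cumulative: 96
Frame 9: STRIKE. 10 + next two rolls (10+3) = 23. Cumulative: 119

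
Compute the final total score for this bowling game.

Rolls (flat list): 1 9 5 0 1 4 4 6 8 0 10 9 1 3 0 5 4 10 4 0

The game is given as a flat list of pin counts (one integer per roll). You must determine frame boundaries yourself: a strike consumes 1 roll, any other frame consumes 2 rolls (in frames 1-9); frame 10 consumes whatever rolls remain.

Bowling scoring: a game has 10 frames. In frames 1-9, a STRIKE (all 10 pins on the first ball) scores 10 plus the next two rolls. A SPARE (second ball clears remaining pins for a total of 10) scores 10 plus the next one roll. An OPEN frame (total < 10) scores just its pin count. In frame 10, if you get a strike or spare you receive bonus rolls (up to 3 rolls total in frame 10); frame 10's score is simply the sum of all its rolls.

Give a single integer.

Frame 1: SPARE (1+9=10). 10 + next roll (5) = 15. Cumulative: 15
Frame 2: OPEN (5+0=5). Cumulative: 20
Frame 3: OPEN (1+4=5). Cumulative: 25
Frame 4: SPARE (4+6=10). 10 + next roll (8) = 18. Cumulative: 43
Frame 5: OPEN (8+0=8). Cumulative: 51
Frame 6: STRIKE. 10 + next two rolls (9+1) = 20. Cumulative: 71
Frame 7: SPARE (9+1=10). 10 + next roll (3) = 13. Cumulative: 84
Frame 8: OPEN (3+0=3). Cumulative: 87
Frame 9: OPEN (5+4=9). Cumulative: 96
Frame 10: STRIKE. Sum of all frame-10 rolls (10+4+0) = 14. Cumulative: 110

Answer: 110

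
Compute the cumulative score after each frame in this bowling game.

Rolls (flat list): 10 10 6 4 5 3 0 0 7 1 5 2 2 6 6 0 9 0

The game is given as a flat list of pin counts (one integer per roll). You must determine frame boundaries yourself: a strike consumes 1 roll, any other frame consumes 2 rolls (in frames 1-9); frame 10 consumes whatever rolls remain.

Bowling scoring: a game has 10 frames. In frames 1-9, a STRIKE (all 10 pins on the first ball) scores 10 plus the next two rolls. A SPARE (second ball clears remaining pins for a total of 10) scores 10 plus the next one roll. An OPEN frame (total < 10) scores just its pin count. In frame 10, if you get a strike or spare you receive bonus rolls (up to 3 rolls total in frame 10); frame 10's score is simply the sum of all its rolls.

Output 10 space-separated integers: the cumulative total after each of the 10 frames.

Answer: 26 46 61 69 69 77 84 92 98 107

Derivation:
Frame 1: STRIKE. 10 + next two rolls (10+6) = 26. Cumulative: 26
Frame 2: STRIKE. 10 + next two rolls (6+4) = 20. Cumulative: 46
Frame 3: SPARE (6+4=10). 10 + next roll (5) = 15. Cumulative: 61
Frame 4: OPEN (5+3=8). Cumulative: 69
Frame 5: OPEN (0+0=0). Cumulative: 69
Frame 6: OPEN (7+1=8). Cumulative: 77
Frame 7: OPEN (5+2=7). Cumulative: 84
Frame 8: OPEN (2+6=8). Cumulative: 92
Frame 9: OPEN (6+0=6). Cumulative: 98
Frame 10: OPEN. Sum of all frame-10 rolls (9+0) = 9. Cumulative: 107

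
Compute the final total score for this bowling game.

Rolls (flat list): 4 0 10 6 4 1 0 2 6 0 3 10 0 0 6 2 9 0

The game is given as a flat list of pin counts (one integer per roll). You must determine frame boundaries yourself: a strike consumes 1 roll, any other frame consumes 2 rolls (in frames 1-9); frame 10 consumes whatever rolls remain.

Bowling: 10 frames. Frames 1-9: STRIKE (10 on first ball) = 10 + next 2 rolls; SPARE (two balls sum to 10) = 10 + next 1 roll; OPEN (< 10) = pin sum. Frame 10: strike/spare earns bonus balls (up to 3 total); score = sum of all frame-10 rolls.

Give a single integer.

Frame 1: OPEN (4+0=4). Cumulative: 4
Frame 2: STRIKE. 10 + next two rolls (6+4) = 20. Cumulative: 24
Frame 3: SPARE (6+4=10). 10 + next roll (1) = 11. Cumulative: 35
Frame 4: OPEN (1+0=1). Cumulative: 36
Frame 5: OPEN (2+6=8). Cumulative: 44
Frame 6: OPEN (0+3=3). Cumulative: 47
Frame 7: STRIKE. 10 + next two rolls (0+0) = 10. Cumulative: 57
Frame 8: OPEN (0+0=0). Cumulative: 57
Frame 9: OPEN (6+2=8). Cumulative: 65
Frame 10: OPEN. Sum of all frame-10 rolls (9+0) = 9. Cumulative: 74

Answer: 74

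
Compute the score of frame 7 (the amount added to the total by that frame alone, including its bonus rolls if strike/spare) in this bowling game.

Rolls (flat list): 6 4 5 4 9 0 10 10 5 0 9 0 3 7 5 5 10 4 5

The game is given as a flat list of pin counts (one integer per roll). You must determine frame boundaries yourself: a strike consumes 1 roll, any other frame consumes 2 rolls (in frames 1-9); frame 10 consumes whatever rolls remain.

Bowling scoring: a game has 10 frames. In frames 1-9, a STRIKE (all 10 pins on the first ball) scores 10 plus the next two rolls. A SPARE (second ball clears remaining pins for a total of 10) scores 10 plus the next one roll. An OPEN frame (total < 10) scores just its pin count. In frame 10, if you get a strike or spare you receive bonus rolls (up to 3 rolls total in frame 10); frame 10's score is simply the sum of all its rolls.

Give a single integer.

Answer: 9

Derivation:
Frame 1: SPARE (6+4=10). 10 + next roll (5) = 15. Cumulative: 15
Frame 2: OPEN (5+4=9). Cumulative: 24
Frame 3: OPEN (9+0=9). Cumulative: 33
Frame 4: STRIKE. 10 + next two rolls (10+5) = 25. Cumulative: 58
Frame 5: STRIKE. 10 + next two rolls (5+0) = 15. Cumulative: 73
Frame 6: OPEN (5+0=5). Cumulative: 78
Frame 7: OPEN (9+0=9). Cumulative: 87
Frame 8: SPARE (3+7=10). 10 + next roll (5) = 15. Cumulative: 102
Frame 9: SPARE (5+5=10). 10 + next roll (10) = 20. Cumulative: 122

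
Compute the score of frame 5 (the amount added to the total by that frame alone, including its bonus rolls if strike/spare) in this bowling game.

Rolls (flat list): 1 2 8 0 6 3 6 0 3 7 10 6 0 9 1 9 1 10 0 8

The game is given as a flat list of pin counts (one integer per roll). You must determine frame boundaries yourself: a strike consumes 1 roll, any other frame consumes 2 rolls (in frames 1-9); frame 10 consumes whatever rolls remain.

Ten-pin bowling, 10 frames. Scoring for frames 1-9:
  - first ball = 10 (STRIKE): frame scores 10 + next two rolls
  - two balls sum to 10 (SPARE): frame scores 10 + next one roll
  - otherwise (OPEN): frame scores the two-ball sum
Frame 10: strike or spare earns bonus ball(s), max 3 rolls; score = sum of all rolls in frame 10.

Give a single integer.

Answer: 20

Derivation:
Frame 1: OPEN (1+2=3). Cumulative: 3
Frame 2: OPEN (8+0=8). Cumulative: 11
Frame 3: OPEN (6+3=9). Cumulative: 20
Frame 4: OPEN (6+0=6). Cumulative: 26
Frame 5: SPARE (3+7=10). 10 + next roll (10) = 20. Cumulative: 46
Frame 6: STRIKE. 10 + next two rolls (6+0) = 16. Cumulative: 62
Frame 7: OPEN (6+0=6). Cumulative: 68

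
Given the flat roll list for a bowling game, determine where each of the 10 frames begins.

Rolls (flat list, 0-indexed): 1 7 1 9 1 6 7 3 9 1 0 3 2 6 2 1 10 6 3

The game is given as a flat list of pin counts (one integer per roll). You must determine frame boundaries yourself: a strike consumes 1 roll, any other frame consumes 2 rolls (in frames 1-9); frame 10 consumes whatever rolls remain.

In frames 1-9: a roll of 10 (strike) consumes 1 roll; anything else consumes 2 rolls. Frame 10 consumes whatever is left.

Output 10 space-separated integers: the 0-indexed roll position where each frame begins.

Frame 1 starts at roll index 0: rolls=1,7 (sum=8), consumes 2 rolls
Frame 2 starts at roll index 2: rolls=1,9 (sum=10), consumes 2 rolls
Frame 3 starts at roll index 4: rolls=1,6 (sum=7), consumes 2 rolls
Frame 4 starts at roll index 6: rolls=7,3 (sum=10), consumes 2 rolls
Frame 5 starts at roll index 8: rolls=9,1 (sum=10), consumes 2 rolls
Frame 6 starts at roll index 10: rolls=0,3 (sum=3), consumes 2 rolls
Frame 7 starts at roll index 12: rolls=2,6 (sum=8), consumes 2 rolls
Frame 8 starts at roll index 14: rolls=2,1 (sum=3), consumes 2 rolls
Frame 9 starts at roll index 16: roll=10 (strike), consumes 1 roll
Frame 10 starts at roll index 17: 2 remaining rolls

Answer: 0 2 4 6 8 10 12 14 16 17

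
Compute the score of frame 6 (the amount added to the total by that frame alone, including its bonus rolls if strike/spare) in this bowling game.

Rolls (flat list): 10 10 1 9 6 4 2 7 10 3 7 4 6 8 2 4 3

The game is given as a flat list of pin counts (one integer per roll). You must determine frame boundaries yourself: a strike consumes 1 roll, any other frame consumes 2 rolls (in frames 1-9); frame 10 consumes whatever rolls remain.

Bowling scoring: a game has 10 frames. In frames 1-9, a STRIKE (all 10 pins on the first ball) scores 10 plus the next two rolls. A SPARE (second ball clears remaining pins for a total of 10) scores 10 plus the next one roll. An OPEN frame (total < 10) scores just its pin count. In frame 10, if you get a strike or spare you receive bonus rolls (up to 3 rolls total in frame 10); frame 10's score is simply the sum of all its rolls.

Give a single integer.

Frame 1: STRIKE. 10 + next two rolls (10+1) = 21. Cumulative: 21
Frame 2: STRIKE. 10 + next two rolls (1+9) = 20. Cumulative: 41
Frame 3: SPARE (1+9=10). 10 + next roll (6) = 16. Cumulative: 57
Frame 4: SPARE (6+4=10). 10 + next roll (2) = 12. Cumulative: 69
Frame 5: OPEN (2+7=9). Cumulative: 78
Frame 6: STRIKE. 10 + next two rolls (3+7) = 20. Cumulative: 98
Frame 7: SPARE (3+7=10). 10 + next roll (4) = 14. Cumulative: 112
Frame 8: SPARE (4+6=10). 10 + next roll (8) = 18. Cumulative: 130

Answer: 20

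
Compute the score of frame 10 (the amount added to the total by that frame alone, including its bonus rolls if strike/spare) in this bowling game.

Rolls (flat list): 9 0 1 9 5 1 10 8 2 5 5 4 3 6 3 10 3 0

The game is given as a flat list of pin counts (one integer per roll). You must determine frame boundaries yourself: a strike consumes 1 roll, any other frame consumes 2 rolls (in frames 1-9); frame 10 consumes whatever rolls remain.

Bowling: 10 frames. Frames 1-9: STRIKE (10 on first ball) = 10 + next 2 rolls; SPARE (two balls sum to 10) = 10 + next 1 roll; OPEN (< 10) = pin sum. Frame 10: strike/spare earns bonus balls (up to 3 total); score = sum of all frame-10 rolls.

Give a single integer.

Answer: 3

Derivation:
Frame 1: OPEN (9+0=9). Cumulative: 9
Frame 2: SPARE (1+9=10). 10 + next roll (5) = 15. Cumulative: 24
Frame 3: OPEN (5+1=6). Cumulative: 30
Frame 4: STRIKE. 10 + next two rolls (8+2) = 20. Cumulative: 50
Frame 5: SPARE (8+2=10). 10 + next roll (5) = 15. Cumulative: 65
Frame 6: SPARE (5+5=10). 10 + next roll (4) = 14. Cumulative: 79
Frame 7: OPEN (4+3=7). Cumulative: 86
Frame 8: OPEN (6+3=9). Cumulative: 95
Frame 9: STRIKE. 10 + next two rolls (3+0) = 13. Cumulative: 108
Frame 10: OPEN. Sum of all frame-10 rolls (3+0) = 3. Cumulative: 111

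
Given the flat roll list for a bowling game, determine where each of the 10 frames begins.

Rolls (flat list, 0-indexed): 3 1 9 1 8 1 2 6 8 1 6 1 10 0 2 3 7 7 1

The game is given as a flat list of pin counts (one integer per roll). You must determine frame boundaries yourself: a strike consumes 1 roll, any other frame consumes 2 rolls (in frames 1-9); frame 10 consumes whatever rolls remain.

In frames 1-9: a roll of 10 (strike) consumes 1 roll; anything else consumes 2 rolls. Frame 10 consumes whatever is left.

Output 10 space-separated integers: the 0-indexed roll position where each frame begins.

Answer: 0 2 4 6 8 10 12 13 15 17

Derivation:
Frame 1 starts at roll index 0: rolls=3,1 (sum=4), consumes 2 rolls
Frame 2 starts at roll index 2: rolls=9,1 (sum=10), consumes 2 rolls
Frame 3 starts at roll index 4: rolls=8,1 (sum=9), consumes 2 rolls
Frame 4 starts at roll index 6: rolls=2,6 (sum=8), consumes 2 rolls
Frame 5 starts at roll index 8: rolls=8,1 (sum=9), consumes 2 rolls
Frame 6 starts at roll index 10: rolls=6,1 (sum=7), consumes 2 rolls
Frame 7 starts at roll index 12: roll=10 (strike), consumes 1 roll
Frame 8 starts at roll index 13: rolls=0,2 (sum=2), consumes 2 rolls
Frame 9 starts at roll index 15: rolls=3,7 (sum=10), consumes 2 rolls
Frame 10 starts at roll index 17: 2 remaining rolls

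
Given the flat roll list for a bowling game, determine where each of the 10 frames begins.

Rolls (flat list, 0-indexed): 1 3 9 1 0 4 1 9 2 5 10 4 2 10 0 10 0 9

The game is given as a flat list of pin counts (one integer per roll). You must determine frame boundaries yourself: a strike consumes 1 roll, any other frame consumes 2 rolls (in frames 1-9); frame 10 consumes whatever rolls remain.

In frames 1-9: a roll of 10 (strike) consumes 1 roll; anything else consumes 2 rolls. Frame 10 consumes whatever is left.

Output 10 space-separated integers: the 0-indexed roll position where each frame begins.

Frame 1 starts at roll index 0: rolls=1,3 (sum=4), consumes 2 rolls
Frame 2 starts at roll index 2: rolls=9,1 (sum=10), consumes 2 rolls
Frame 3 starts at roll index 4: rolls=0,4 (sum=4), consumes 2 rolls
Frame 4 starts at roll index 6: rolls=1,9 (sum=10), consumes 2 rolls
Frame 5 starts at roll index 8: rolls=2,5 (sum=7), consumes 2 rolls
Frame 6 starts at roll index 10: roll=10 (strike), consumes 1 roll
Frame 7 starts at roll index 11: rolls=4,2 (sum=6), consumes 2 rolls
Frame 8 starts at roll index 13: roll=10 (strike), consumes 1 roll
Frame 9 starts at roll index 14: rolls=0,10 (sum=10), consumes 2 rolls
Frame 10 starts at roll index 16: 2 remaining rolls

Answer: 0 2 4 6 8 10 11 13 14 16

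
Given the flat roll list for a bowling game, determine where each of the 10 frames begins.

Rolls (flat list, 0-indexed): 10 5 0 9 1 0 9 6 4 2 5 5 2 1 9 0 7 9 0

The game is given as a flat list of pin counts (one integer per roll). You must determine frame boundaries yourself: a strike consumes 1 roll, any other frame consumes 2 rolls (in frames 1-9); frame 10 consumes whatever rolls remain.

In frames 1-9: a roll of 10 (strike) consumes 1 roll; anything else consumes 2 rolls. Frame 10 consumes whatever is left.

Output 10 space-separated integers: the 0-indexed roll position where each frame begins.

Frame 1 starts at roll index 0: roll=10 (strike), consumes 1 roll
Frame 2 starts at roll index 1: rolls=5,0 (sum=5), consumes 2 rolls
Frame 3 starts at roll index 3: rolls=9,1 (sum=10), consumes 2 rolls
Frame 4 starts at roll index 5: rolls=0,9 (sum=9), consumes 2 rolls
Frame 5 starts at roll index 7: rolls=6,4 (sum=10), consumes 2 rolls
Frame 6 starts at roll index 9: rolls=2,5 (sum=7), consumes 2 rolls
Frame 7 starts at roll index 11: rolls=5,2 (sum=7), consumes 2 rolls
Frame 8 starts at roll index 13: rolls=1,9 (sum=10), consumes 2 rolls
Frame 9 starts at roll index 15: rolls=0,7 (sum=7), consumes 2 rolls
Frame 10 starts at roll index 17: 2 remaining rolls

Answer: 0 1 3 5 7 9 11 13 15 17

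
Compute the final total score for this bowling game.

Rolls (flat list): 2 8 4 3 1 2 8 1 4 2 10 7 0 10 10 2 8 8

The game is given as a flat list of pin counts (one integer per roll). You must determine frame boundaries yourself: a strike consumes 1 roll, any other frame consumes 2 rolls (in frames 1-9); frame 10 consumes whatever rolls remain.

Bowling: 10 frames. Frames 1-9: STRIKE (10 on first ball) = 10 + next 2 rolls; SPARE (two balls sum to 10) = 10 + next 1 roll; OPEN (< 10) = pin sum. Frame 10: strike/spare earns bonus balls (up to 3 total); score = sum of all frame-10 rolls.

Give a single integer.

Frame 1: SPARE (2+8=10). 10 + next roll (4) = 14. Cumulative: 14
Frame 2: OPEN (4+3=7). Cumulative: 21
Frame 3: OPEN (1+2=3). Cumulative: 24
Frame 4: OPEN (8+1=9). Cumulative: 33
Frame 5: OPEN (4+2=6). Cumulative: 39
Frame 6: STRIKE. 10 + next two rolls (7+0) = 17. Cumulative: 56
Frame 7: OPEN (7+0=7). Cumulative: 63
Frame 8: STRIKE. 10 + next two rolls (10+2) = 22. Cumulative: 85
Frame 9: STRIKE. 10 + next two rolls (2+8) = 20. Cumulative: 105
Frame 10: SPARE. Sum of all frame-10 rolls (2+8+8) = 18. Cumulative: 123

Answer: 123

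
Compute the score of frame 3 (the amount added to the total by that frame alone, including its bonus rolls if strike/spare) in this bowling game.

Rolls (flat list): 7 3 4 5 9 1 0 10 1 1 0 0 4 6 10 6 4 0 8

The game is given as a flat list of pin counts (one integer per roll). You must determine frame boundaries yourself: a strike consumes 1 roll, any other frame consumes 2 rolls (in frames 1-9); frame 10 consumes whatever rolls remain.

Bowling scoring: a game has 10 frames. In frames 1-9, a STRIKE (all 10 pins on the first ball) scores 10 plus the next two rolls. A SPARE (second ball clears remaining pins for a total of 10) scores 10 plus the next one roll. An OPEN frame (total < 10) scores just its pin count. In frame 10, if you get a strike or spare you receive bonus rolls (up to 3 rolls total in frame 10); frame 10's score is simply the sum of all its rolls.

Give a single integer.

Frame 1: SPARE (7+3=10). 10 + next roll (4) = 14. Cumulative: 14
Frame 2: OPEN (4+5=9). Cumulative: 23
Frame 3: SPARE (9+1=10). 10 + next roll (0) = 10. Cumulative: 33
Frame 4: SPARE (0+10=10). 10 + next roll (1) = 11. Cumulative: 44
Frame 5: OPEN (1+1=2). Cumulative: 46

Answer: 10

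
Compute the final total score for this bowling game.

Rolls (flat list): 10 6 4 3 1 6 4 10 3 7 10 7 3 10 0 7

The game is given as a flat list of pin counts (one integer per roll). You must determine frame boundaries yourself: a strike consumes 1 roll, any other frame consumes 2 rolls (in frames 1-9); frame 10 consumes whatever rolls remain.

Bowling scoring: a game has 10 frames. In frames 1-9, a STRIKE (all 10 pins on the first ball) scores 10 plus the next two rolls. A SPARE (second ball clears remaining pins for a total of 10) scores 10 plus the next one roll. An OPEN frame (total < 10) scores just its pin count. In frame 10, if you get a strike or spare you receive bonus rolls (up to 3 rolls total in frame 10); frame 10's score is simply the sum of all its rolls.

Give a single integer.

Answer: 161

Derivation:
Frame 1: STRIKE. 10 + next two rolls (6+4) = 20. Cumulative: 20
Frame 2: SPARE (6+4=10). 10 + next roll (3) = 13. Cumulative: 33
Frame 3: OPEN (3+1=4). Cumulative: 37
Frame 4: SPARE (6+4=10). 10 + next roll (10) = 20. Cumulative: 57
Frame 5: STRIKE. 10 + next two rolls (3+7) = 20. Cumulative: 77
Frame 6: SPARE (3+7=10). 10 + next roll (10) = 20. Cumulative: 97
Frame 7: STRIKE. 10 + next two rolls (7+3) = 20. Cumulative: 117
Frame 8: SPARE (7+3=10). 10 + next roll (10) = 20. Cumulative: 137
Frame 9: STRIKE. 10 + next two rolls (0+7) = 17. Cumulative: 154
Frame 10: OPEN. Sum of all frame-10 rolls (0+7) = 7. Cumulative: 161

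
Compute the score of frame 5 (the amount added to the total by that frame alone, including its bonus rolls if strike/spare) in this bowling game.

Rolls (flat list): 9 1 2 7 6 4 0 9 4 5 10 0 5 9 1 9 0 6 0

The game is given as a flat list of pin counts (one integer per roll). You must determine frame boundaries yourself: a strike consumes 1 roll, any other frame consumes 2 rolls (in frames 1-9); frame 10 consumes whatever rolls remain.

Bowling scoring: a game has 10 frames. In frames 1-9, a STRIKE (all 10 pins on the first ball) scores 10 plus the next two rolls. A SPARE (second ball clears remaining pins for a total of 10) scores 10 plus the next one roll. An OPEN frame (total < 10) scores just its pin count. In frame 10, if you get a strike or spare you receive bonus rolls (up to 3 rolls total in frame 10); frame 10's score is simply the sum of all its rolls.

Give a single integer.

Answer: 9

Derivation:
Frame 1: SPARE (9+1=10). 10 + next roll (2) = 12. Cumulative: 12
Frame 2: OPEN (2+7=9). Cumulative: 21
Frame 3: SPARE (6+4=10). 10 + next roll (0) = 10. Cumulative: 31
Frame 4: OPEN (0+9=9). Cumulative: 40
Frame 5: OPEN (4+5=9). Cumulative: 49
Frame 6: STRIKE. 10 + next two rolls (0+5) = 15. Cumulative: 64
Frame 7: OPEN (0+5=5). Cumulative: 69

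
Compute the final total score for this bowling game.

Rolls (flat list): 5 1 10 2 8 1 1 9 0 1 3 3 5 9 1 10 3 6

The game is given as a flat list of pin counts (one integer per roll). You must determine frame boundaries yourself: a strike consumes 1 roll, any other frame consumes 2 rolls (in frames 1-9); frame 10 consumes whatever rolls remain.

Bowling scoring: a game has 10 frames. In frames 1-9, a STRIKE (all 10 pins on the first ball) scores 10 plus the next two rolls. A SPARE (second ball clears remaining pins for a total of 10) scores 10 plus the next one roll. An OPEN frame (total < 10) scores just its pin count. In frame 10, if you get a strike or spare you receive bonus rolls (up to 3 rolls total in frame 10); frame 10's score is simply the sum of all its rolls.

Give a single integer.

Answer: 108

Derivation:
Frame 1: OPEN (5+1=6). Cumulative: 6
Frame 2: STRIKE. 10 + next two rolls (2+8) = 20. Cumulative: 26
Frame 3: SPARE (2+8=10). 10 + next roll (1) = 11. Cumulative: 37
Frame 4: OPEN (1+1=2). Cumulative: 39
Frame 5: OPEN (9+0=9). Cumulative: 48
Frame 6: OPEN (1+3=4). Cumulative: 52
Frame 7: OPEN (3+5=8). Cumulative: 60
Frame 8: SPARE (9+1=10). 10 + next roll (10) = 20. Cumulative: 80
Frame 9: STRIKE. 10 + next two rolls (3+6) = 19. Cumulative: 99
Frame 10: OPEN. Sum of all frame-10 rolls (3+6) = 9. Cumulative: 108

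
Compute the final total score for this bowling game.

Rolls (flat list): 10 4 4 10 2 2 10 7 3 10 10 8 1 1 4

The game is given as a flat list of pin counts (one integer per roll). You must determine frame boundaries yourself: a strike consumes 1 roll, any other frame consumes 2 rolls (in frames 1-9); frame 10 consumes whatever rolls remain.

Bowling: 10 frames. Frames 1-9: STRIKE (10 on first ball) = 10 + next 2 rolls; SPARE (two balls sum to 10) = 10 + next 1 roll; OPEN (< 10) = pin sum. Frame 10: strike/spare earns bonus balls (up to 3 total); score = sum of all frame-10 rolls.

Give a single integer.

Frame 1: STRIKE. 10 + next two rolls (4+4) = 18. Cumulative: 18
Frame 2: OPEN (4+4=8). Cumulative: 26
Frame 3: STRIKE. 10 + next two rolls (2+2) = 14. Cumulative: 40
Frame 4: OPEN (2+2=4). Cumulative: 44
Frame 5: STRIKE. 10 + next two rolls (7+3) = 20. Cumulative: 64
Frame 6: SPARE (7+3=10). 10 + next roll (10) = 20. Cumulative: 84
Frame 7: STRIKE. 10 + next two rolls (10+8) = 28. Cumulative: 112
Frame 8: STRIKE. 10 + next two rolls (8+1) = 19. Cumulative: 131
Frame 9: OPEN (8+1=9). Cumulative: 140
Frame 10: OPEN. Sum of all frame-10 rolls (1+4) = 5. Cumulative: 145

Answer: 145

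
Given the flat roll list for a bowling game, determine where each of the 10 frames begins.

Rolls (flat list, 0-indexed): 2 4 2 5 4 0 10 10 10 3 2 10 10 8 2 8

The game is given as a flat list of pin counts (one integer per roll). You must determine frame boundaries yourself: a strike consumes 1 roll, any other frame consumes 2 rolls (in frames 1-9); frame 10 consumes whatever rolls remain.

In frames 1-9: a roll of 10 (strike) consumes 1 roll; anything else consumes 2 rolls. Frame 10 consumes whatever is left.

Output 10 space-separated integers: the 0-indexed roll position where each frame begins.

Frame 1 starts at roll index 0: rolls=2,4 (sum=6), consumes 2 rolls
Frame 2 starts at roll index 2: rolls=2,5 (sum=7), consumes 2 rolls
Frame 3 starts at roll index 4: rolls=4,0 (sum=4), consumes 2 rolls
Frame 4 starts at roll index 6: roll=10 (strike), consumes 1 roll
Frame 5 starts at roll index 7: roll=10 (strike), consumes 1 roll
Frame 6 starts at roll index 8: roll=10 (strike), consumes 1 roll
Frame 7 starts at roll index 9: rolls=3,2 (sum=5), consumes 2 rolls
Frame 8 starts at roll index 11: roll=10 (strike), consumes 1 roll
Frame 9 starts at roll index 12: roll=10 (strike), consumes 1 roll
Frame 10 starts at roll index 13: 3 remaining rolls

Answer: 0 2 4 6 7 8 9 11 12 13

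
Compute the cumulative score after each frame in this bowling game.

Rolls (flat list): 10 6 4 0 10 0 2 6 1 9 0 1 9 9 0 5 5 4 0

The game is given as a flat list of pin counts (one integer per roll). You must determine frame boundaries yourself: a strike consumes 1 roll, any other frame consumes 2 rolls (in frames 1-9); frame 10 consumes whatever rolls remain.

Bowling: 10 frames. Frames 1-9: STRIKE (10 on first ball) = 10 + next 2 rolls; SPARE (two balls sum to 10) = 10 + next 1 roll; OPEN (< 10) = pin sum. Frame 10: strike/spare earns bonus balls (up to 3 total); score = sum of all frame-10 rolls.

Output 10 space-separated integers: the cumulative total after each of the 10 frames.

Frame 1: STRIKE. 10 + next two rolls (6+4) = 20. Cumulative: 20
Frame 2: SPARE (6+4=10). 10 + next roll (0) = 10. Cumulative: 30
Frame 3: SPARE (0+10=10). 10 + next roll (0) = 10. Cumulative: 40
Frame 4: OPEN (0+2=2). Cumulative: 42
Frame 5: OPEN (6+1=7). Cumulative: 49
Frame 6: OPEN (9+0=9). Cumulative: 58
Frame 7: SPARE (1+9=10). 10 + next roll (9) = 19. Cumulative: 77
Frame 8: OPEN (9+0=9). Cumulative: 86
Frame 9: SPARE (5+5=10). 10 + next roll (4) = 14. Cumulative: 100
Frame 10: OPEN. Sum of all frame-10 rolls (4+0) = 4. Cumulative: 104

Answer: 20 30 40 42 49 58 77 86 100 104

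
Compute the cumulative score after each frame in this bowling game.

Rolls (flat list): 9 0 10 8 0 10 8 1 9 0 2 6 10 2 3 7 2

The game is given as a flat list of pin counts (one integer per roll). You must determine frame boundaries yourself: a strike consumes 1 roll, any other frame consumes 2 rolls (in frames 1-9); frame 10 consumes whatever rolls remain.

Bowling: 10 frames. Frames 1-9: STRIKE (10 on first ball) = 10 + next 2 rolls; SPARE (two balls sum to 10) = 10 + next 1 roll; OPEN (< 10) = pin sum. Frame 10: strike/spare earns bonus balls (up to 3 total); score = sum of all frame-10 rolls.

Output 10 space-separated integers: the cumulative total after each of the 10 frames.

Frame 1: OPEN (9+0=9). Cumulative: 9
Frame 2: STRIKE. 10 + next two rolls (8+0) = 18. Cumulative: 27
Frame 3: OPEN (8+0=8). Cumulative: 35
Frame 4: STRIKE. 10 + next two rolls (8+1) = 19. Cumulative: 54
Frame 5: OPEN (8+1=9). Cumulative: 63
Frame 6: OPEN (9+0=9). Cumulative: 72
Frame 7: OPEN (2+6=8). Cumulative: 80
Frame 8: STRIKE. 10 + next two rolls (2+3) = 15. Cumulative: 95
Frame 9: OPEN (2+3=5). Cumulative: 100
Frame 10: OPEN. Sum of all frame-10 rolls (7+2) = 9. Cumulative: 109

Answer: 9 27 35 54 63 72 80 95 100 109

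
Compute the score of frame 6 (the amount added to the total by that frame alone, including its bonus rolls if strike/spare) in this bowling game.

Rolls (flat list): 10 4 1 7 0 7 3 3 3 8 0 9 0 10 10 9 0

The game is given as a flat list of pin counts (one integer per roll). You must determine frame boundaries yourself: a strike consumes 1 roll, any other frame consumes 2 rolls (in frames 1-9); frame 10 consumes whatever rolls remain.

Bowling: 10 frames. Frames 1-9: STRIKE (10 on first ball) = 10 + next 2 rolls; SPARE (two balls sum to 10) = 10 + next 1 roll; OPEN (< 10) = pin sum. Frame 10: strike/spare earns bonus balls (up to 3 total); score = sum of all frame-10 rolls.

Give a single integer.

Frame 1: STRIKE. 10 + next two rolls (4+1) = 15. Cumulative: 15
Frame 2: OPEN (4+1=5). Cumulative: 20
Frame 3: OPEN (7+0=7). Cumulative: 27
Frame 4: SPARE (7+3=10). 10 + next roll (3) = 13. Cumulative: 40
Frame 5: OPEN (3+3=6). Cumulative: 46
Frame 6: OPEN (8+0=8). Cumulative: 54
Frame 7: OPEN (9+0=9). Cumulative: 63
Frame 8: STRIKE. 10 + next two rolls (10+9) = 29. Cumulative: 92

Answer: 8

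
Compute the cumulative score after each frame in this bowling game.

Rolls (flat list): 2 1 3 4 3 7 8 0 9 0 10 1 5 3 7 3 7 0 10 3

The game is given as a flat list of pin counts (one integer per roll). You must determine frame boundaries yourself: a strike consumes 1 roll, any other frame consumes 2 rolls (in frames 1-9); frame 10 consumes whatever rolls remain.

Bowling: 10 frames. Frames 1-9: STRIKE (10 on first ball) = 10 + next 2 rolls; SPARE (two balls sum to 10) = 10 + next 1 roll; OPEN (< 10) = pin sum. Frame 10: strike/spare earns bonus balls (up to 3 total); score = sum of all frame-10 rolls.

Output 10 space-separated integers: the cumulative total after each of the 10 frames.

Frame 1: OPEN (2+1=3). Cumulative: 3
Frame 2: OPEN (3+4=7). Cumulative: 10
Frame 3: SPARE (3+7=10). 10 + next roll (8) = 18. Cumulative: 28
Frame 4: OPEN (8+0=8). Cumulative: 36
Frame 5: OPEN (9+0=9). Cumulative: 45
Frame 6: STRIKE. 10 + next two rolls (1+5) = 16. Cumulative: 61
Frame 7: OPEN (1+5=6). Cumulative: 67
Frame 8: SPARE (3+7=10). 10 + next roll (3) = 13. Cumulative: 80
Frame 9: SPARE (3+7=10). 10 + next roll (0) = 10. Cumulative: 90
Frame 10: SPARE. Sum of all frame-10 rolls (0+10+3) = 13. Cumulative: 103

Answer: 3 10 28 36 45 61 67 80 90 103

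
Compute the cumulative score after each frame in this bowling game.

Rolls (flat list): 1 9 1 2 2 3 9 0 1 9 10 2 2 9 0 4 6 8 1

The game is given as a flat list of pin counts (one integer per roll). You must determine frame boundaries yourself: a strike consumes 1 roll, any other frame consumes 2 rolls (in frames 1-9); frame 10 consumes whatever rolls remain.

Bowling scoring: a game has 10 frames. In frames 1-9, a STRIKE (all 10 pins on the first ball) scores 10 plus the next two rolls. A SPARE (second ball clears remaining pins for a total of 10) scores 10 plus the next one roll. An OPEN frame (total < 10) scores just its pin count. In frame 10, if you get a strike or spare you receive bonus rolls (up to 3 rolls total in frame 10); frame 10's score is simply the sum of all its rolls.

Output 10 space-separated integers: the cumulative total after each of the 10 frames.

Frame 1: SPARE (1+9=10). 10 + next roll (1) = 11. Cumulative: 11
Frame 2: OPEN (1+2=3). Cumulative: 14
Frame 3: OPEN (2+3=5). Cumulative: 19
Frame 4: OPEN (9+0=9). Cumulative: 28
Frame 5: SPARE (1+9=10). 10 + next roll (10) = 20. Cumulative: 48
Frame 6: STRIKE. 10 + next two rolls (2+2) = 14. Cumulative: 62
Frame 7: OPEN (2+2=4). Cumulative: 66
Frame 8: OPEN (9+0=9). Cumulative: 75
Frame 9: SPARE (4+6=10). 10 + next roll (8) = 18. Cumulative: 93
Frame 10: OPEN. Sum of all frame-10 rolls (8+1) = 9. Cumulative: 102

Answer: 11 14 19 28 48 62 66 75 93 102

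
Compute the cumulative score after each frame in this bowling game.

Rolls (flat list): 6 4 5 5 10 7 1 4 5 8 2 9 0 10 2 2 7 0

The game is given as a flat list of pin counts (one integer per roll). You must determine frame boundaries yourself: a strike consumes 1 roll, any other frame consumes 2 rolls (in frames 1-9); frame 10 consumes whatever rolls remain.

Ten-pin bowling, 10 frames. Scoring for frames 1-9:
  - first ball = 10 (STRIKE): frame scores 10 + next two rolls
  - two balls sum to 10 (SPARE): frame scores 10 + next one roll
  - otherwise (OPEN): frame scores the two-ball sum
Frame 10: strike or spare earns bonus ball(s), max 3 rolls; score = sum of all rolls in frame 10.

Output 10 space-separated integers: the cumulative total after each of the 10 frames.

Frame 1: SPARE (6+4=10). 10 + next roll (5) = 15. Cumulative: 15
Frame 2: SPARE (5+5=10). 10 + next roll (10) = 20. Cumulative: 35
Frame 3: STRIKE. 10 + next two rolls (7+1) = 18. Cumulative: 53
Frame 4: OPEN (7+1=8). Cumulative: 61
Frame 5: OPEN (4+5=9). Cumulative: 70
Frame 6: SPARE (8+2=10). 10 + next roll (9) = 19. Cumulative: 89
Frame 7: OPEN (9+0=9). Cumulative: 98
Frame 8: STRIKE. 10 + next two rolls (2+2) = 14. Cumulative: 112
Frame 9: OPEN (2+2=4). Cumulative: 116
Frame 10: OPEN. Sum of all frame-10 rolls (7+0) = 7. Cumulative: 123

Answer: 15 35 53 61 70 89 98 112 116 123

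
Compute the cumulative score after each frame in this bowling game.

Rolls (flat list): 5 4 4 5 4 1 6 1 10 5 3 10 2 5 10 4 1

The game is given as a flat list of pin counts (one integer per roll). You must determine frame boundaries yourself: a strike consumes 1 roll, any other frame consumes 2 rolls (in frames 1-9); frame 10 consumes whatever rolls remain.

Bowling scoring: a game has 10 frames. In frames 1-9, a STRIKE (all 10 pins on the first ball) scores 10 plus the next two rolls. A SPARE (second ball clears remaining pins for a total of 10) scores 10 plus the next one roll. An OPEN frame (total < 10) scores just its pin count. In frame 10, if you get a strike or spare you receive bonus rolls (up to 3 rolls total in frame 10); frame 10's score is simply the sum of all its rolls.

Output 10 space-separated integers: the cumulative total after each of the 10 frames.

Frame 1: OPEN (5+4=9). Cumulative: 9
Frame 2: OPEN (4+5=9). Cumulative: 18
Frame 3: OPEN (4+1=5). Cumulative: 23
Frame 4: OPEN (6+1=7). Cumulative: 30
Frame 5: STRIKE. 10 + next two rolls (5+3) = 18. Cumulative: 48
Frame 6: OPEN (5+3=8). Cumulative: 56
Frame 7: STRIKE. 10 + next two rolls (2+5) = 17. Cumulative: 73
Frame 8: OPEN (2+5=7). Cumulative: 80
Frame 9: STRIKE. 10 + next two rolls (4+1) = 15. Cumulative: 95
Frame 10: OPEN. Sum of all frame-10 rolls (4+1) = 5. Cumulative: 100

Answer: 9 18 23 30 48 56 73 80 95 100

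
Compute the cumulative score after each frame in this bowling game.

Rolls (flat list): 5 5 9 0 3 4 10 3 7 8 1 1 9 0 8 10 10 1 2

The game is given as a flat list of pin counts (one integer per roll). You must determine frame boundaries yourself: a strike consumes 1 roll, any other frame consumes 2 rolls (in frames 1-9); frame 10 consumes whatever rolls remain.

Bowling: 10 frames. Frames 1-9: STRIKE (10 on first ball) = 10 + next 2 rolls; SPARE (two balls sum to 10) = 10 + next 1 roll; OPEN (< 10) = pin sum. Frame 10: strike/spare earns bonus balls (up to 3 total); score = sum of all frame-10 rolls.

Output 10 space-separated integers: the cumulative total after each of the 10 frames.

Answer: 19 28 35 55 73 82 92 100 121 134

Derivation:
Frame 1: SPARE (5+5=10). 10 + next roll (9) = 19. Cumulative: 19
Frame 2: OPEN (9+0=9). Cumulative: 28
Frame 3: OPEN (3+4=7). Cumulative: 35
Frame 4: STRIKE. 10 + next two rolls (3+7) = 20. Cumulative: 55
Frame 5: SPARE (3+7=10). 10 + next roll (8) = 18. Cumulative: 73
Frame 6: OPEN (8+1=9). Cumulative: 82
Frame 7: SPARE (1+9=10). 10 + next roll (0) = 10. Cumulative: 92
Frame 8: OPEN (0+8=8). Cumulative: 100
Frame 9: STRIKE. 10 + next two rolls (10+1) = 21. Cumulative: 121
Frame 10: STRIKE. Sum of all frame-10 rolls (10+1+2) = 13. Cumulative: 134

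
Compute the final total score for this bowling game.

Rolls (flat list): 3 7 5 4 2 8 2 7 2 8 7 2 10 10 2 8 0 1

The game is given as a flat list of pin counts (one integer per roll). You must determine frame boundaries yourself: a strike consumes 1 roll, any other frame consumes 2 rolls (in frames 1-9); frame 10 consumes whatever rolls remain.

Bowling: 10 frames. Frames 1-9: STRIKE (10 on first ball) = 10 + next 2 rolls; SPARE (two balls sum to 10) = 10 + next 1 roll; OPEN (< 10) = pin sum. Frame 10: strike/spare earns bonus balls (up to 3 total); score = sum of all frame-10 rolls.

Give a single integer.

Answer: 124

Derivation:
Frame 1: SPARE (3+7=10). 10 + next roll (5) = 15. Cumulative: 15
Frame 2: OPEN (5+4=9). Cumulative: 24
Frame 3: SPARE (2+8=10). 10 + next roll (2) = 12. Cumulative: 36
Frame 4: OPEN (2+7=9). Cumulative: 45
Frame 5: SPARE (2+8=10). 10 + next roll (7) = 17. Cumulative: 62
Frame 6: OPEN (7+2=9). Cumulative: 71
Frame 7: STRIKE. 10 + next two rolls (10+2) = 22. Cumulative: 93
Frame 8: STRIKE. 10 + next two rolls (2+8) = 20. Cumulative: 113
Frame 9: SPARE (2+8=10). 10 + next roll (0) = 10. Cumulative: 123
Frame 10: OPEN. Sum of all frame-10 rolls (0+1) = 1. Cumulative: 124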